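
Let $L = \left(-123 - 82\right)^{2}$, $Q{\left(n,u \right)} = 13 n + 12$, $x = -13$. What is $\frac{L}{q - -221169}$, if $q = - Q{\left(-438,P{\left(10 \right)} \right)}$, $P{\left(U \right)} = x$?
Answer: $\frac{42025}{226851} \approx 0.18525$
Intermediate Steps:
$P{\left(U \right)} = -13$
$Q{\left(n,u \right)} = 12 + 13 n$
$q = 5682$ ($q = - (12 + 13 \left(-438\right)) = - (12 - 5694) = \left(-1\right) \left(-5682\right) = 5682$)
$L = 42025$ ($L = \left(-205\right)^{2} = 42025$)
$\frac{L}{q - -221169} = \frac{42025}{5682 - -221169} = \frac{42025}{5682 + 221169} = \frac{42025}{226851}$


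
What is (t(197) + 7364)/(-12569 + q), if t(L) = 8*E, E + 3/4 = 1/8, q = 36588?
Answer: 7359/24019 ≈ 0.30638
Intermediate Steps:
E = -5/8 (E = -¾ + 1/8 = -¾ + ⅛ = -5/8 ≈ -0.62500)
t(L) = -5 (t(L) = 8*(-5/8) = -5)
(t(197) + 7364)/(-12569 + q) = (-5 + 7364)/(-12569 + 36588) = 7359/24019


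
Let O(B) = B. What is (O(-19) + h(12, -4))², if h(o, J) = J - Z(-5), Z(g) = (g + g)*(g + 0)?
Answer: 5329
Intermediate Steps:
Z(g) = 2*g² (Z(g) = (2*g)*g = 2*g²)
h(o, J) = -50 + J (h(o, J) = J - 2*(-5)² = J - 2*25 = J - 1*50 = J - 50 = -50 + J)
(O(-19) + h(12, -4))² = (-19 + (-50 - 4))² = (-19 - 54)² = (-73)² = 5329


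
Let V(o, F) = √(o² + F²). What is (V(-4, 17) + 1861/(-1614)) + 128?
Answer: 204731/1614 + √305 ≈ 144.31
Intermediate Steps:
V(o, F) = √(F² + o²)
(V(-4, 17) + 1861/(-1614)) + 128 = (√(17² + (-4)²) + 1861/(-1614)) + 128 = (√(289 + 16) + 1861*(-1/1614)) + 128 = (√305 - 1861/1614) + 128 = (-1861/1614 + √305) + 128 = 204731/1614 + √305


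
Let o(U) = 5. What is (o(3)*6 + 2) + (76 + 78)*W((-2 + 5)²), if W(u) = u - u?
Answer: 32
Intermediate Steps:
W(u) = 0
(o(3)*6 + 2) + (76 + 78)*W((-2 + 5)²) = (5*6 + 2) + (76 + 78)*0 = (30 + 2) + 154*0 = 32 + 0 = 32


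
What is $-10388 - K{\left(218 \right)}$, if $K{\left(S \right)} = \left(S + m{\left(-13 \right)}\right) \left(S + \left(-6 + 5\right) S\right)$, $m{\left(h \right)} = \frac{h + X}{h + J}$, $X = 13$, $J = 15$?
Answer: $-10388$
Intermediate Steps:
$m{\left(h \right)} = \frac{13 + h}{15 + h}$ ($m{\left(h \right)} = \frac{h + 13}{h + 15} = \frac{13 + h}{15 + h}$)
$K{\left(S \right)} = 0$ ($K{\left(S \right)} = \left(S + \frac{13 - 13}{15 - 13}\right) \left(S + \left(-6 + 5\right) S\right) = \left(S + \frac{1}{2} \cdot 0\right) \left(S - S\right) = \left(S + \frac{1}{2} \cdot 0\right) 0 = \left(S + 0\right) 0 = S 0 = 0$)
$-10388 - K{\left(218 \right)} = -10388 - 0 = -10388 + 0 = -10388$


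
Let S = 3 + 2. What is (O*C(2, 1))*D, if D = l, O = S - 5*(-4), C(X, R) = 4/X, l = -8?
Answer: -400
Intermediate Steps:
S = 5
O = 25 (O = 5 - 5*(-4) = 5 + 20 = 25)
D = -8
(O*C(2, 1))*D = (25*(4/2))*(-8) = (25*(4*(½)))*(-8) = (25*2)*(-8) = 50*(-8) = -400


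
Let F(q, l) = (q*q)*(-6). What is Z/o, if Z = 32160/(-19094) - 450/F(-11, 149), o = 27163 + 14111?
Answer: -409885/15893062746 ≈ -2.5790e-5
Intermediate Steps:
o = 41274
F(q, l) = -6*q² (F(q, l) = q²*(-6) = -6*q²)
Z = -1229655/1155187 (Z = 32160/(-19094) - 450/((-6*(-11)²)) = 32160*(-1/19094) - 450/((-6*121)) = -16080/9547 - 450/(-726) = -16080/9547 - 450*(-1/726) = -16080/9547 + 75/121 = -1229655/1155187 ≈ -1.0645)
Z/o = -1229655/1155187/41274 = -1229655/1155187*1/41274 = -409885/15893062746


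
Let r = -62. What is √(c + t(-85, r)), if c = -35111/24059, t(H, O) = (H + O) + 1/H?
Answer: I*√12671818547765/292145 ≈ 12.185*I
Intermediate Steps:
t(H, O) = H + O + 1/H
c = -35111/24059 (c = -35111*1/24059 = -35111/24059 ≈ -1.4594)
√(c + t(-85, r)) = √(-35111/24059 + (-85 - 62 + 1/(-85))) = √(-35111/24059 + (-85 - 62 - 1/85)) = √(-35111/24059 - 12496/85) = √(-303625699/2045015) = I*√12671818547765/292145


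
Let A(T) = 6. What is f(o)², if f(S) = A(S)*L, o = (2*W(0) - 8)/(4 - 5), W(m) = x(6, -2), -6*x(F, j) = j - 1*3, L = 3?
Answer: 324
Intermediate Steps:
x(F, j) = ½ - j/6 (x(F, j) = -(j - 1*3)/6 = -(j - 3)/6 = -(-3 + j)/6 = ½ - j/6)
W(m) = ⅚ (W(m) = ½ - ⅙*(-2) = ½ + ⅓ = ⅚)
o = 19/3 (o = (2*(⅚) - 8)/(4 - 5) = (5/3 - 8)/(-1) = -19/3*(-1) = 19/3 ≈ 6.3333)
f(S) = 18 (f(S) = 6*3 = 18)
f(o)² = 18² = 324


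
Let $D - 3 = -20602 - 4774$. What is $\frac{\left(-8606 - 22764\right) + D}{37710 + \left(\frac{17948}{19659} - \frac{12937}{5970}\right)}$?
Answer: $- \frac{2219866167630}{1475219311459} \approx -1.5048$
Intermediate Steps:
$D = -25373$ ($D = 3 - 25376 = -25373$)
$\frac{\left(-8606 - 22764\right) + D}{37710 + \left(\frac{17948}{19659} - \frac{12937}{5970}\right)} = \frac{\left(-8606 - 22764\right) - 25373}{37710 + \left(\frac{17948}{19659} - \frac{12937}{5970}\right)} = \frac{-31370 - 25373}{37710 + \left(17948 \cdot \frac{1}{19659} - \frac{12937}{5970}\right)} = - \frac{56743}{37710 + \left(\frac{17948}{19659} - \frac{12937}{5970}\right)} = - \frac{56743}{37710 - \frac{49059641}{39121410}} = - \frac{56743}{\frac{1475219311459}{39121410}} = \left(-56743\right) \frac{39121410}{1475219311459} = - \frac{2219866167630}{1475219311459}$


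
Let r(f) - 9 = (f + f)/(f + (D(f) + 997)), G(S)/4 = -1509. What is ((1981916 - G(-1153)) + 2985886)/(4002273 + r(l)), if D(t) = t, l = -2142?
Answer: 2724834251/2192584203 ≈ 1.2428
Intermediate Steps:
G(S) = -6036 (G(S) = 4*(-1509) = -6036)
r(f) = 9 + 2*f/(997 + 2*f) (r(f) = 9 + (f + f)/(f + (f + 997)) = 9 + (2*f)/(f + (997 + f)) = 9 + (2*f)/(997 + 2*f) = 9 + 2*f/(997 + 2*f))
((1981916 - G(-1153)) + 2985886)/(4002273 + r(l)) = ((1981916 - 1*(-6036)) + 2985886)/(4002273 + (8973 + 20*(-2142))/(997 + 2*(-2142))) = ((1981916 + 6036) + 2985886)/(4002273 + (8973 - 42840)/(997 - 4284)) = (1987952 + 2985886)/(4002273 - 33867/(-3287)) = 4973838/(4002273 - 1/3287*(-33867)) = 4973838/(4002273 + 33867/3287) = 4973838/(13155505218/3287) = 4973838*(3287/13155505218) = 2724834251/2192584203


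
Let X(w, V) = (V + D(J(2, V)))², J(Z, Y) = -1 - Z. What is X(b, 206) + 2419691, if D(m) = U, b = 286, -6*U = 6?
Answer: 2461716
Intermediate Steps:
U = -1 (U = -⅙*6 = -1)
D(m) = -1
X(w, V) = (-1 + V)² (X(w, V) = (V - 1)² = (-1 + V)²)
X(b, 206) + 2419691 = (-1 + 206)² + 2419691 = 205² + 2419691 = 42025 + 2419691 = 2461716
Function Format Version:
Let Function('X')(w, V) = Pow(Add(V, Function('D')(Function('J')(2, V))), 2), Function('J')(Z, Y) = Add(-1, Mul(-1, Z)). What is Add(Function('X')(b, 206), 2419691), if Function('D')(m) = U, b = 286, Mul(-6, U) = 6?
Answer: 2461716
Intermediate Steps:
U = -1 (U = Mul(Rational(-1, 6), 6) = -1)
Function('D')(m) = -1
Function('X')(w, V) = Pow(Add(-1, V), 2) (Function('X')(w, V) = Pow(Add(V, -1), 2) = Pow(Add(-1, V), 2))
Add(Function('X')(b, 206), 2419691) = Add(Pow(Add(-1, 206), 2), 2419691) = Add(Pow(205, 2), 2419691) = Add(42025, 2419691) = 2461716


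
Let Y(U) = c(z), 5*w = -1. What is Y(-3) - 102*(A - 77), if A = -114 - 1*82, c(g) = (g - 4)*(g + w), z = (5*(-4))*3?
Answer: 158494/5 ≈ 31699.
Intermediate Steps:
w = -⅕ (w = (⅕)*(-1) = -⅕ ≈ -0.20000)
z = -60 (z = -20*3 = -60)
c(g) = (-4 + g)*(-⅕ + g) (c(g) = (g - 4)*(g - ⅕) = (-4 + g)*(-⅕ + g))
Y(U) = 19264/5 (Y(U) = ⅘ + (-60)² - 21/5*(-60) = ⅘ + 3600 + 252 = 19264/5)
A = -196 (A = -114 - 82 = -196)
Y(-3) - 102*(A - 77) = 19264/5 - 102*(-196 - 77) = 19264/5 - 102*(-273) = 19264/5 + 27846 = 158494/5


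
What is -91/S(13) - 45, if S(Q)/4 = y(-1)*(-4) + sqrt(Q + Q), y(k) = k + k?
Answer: -946/19 + 91*sqrt(26)/152 ≈ -46.737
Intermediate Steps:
y(k) = 2*k
S(Q) = 32 + 4*sqrt(2)*sqrt(Q) (S(Q) = 4*((2*(-1))*(-4) + sqrt(Q + Q)) = 4*(-2*(-4) + sqrt(2*Q)) = 4*(8 + sqrt(2)*sqrt(Q)) = 32 + 4*sqrt(2)*sqrt(Q))
-91/S(13) - 45 = -91/(32 + 4*sqrt(2)*sqrt(13)) - 45 = -91/(32 + 4*sqrt(26)) - 45 = -45 - 91/(32 + 4*sqrt(26))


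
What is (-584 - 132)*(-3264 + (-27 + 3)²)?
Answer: 1924608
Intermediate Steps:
(-584 - 132)*(-3264 + (-27 + 3)²) = -716*(-3264 + (-24)²) = -716*(-3264 + 576) = -716*(-2688) = 1924608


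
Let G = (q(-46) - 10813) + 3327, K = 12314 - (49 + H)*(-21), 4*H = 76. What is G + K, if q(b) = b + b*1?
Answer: 6164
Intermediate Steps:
H = 19 (H = (¼)*76 = 19)
q(b) = 2*b (q(b) = b + b = 2*b)
K = 13742 (K = 12314 - (49 + 19)*(-21) = 12314 - 68*(-21) = 12314 - 1*(-1428) = 12314 + 1428 = 13742)
G = -7578 (G = (2*(-46) - 10813) + 3327 = (-92 - 10813) + 3327 = -10905 + 3327 = -7578)
G + K = -7578 + 13742 = 6164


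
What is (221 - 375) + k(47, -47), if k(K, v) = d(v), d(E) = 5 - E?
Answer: -102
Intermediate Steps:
k(K, v) = 5 - v
(221 - 375) + k(47, -47) = (221 - 375) + (5 - 1*(-47)) = -154 + (5 + 47) = -154 + 52 = -102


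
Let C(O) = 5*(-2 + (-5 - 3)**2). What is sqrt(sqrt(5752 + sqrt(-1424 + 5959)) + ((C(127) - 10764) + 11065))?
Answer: sqrt(611 + sqrt(5752 + sqrt(4535))) ≈ 26.216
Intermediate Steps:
C(O) = 310 (C(O) = 5*(-2 + (-8)**2) = 5*(-2 + 64) = 5*62 = 310)
sqrt(sqrt(5752 + sqrt(-1424 + 5959)) + ((C(127) - 10764) + 11065)) = sqrt(sqrt(5752 + sqrt(-1424 + 5959)) + ((310 - 10764) + 11065)) = sqrt(sqrt(5752 + sqrt(4535)) + (-10454 + 11065)) = sqrt(sqrt(5752 + sqrt(4535)) + 611) = sqrt(611 + sqrt(5752 + sqrt(4535)))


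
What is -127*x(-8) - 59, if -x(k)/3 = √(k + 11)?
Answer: -59 + 381*√3 ≈ 600.91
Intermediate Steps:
x(k) = -3*√(11 + k) (x(k) = -3*√(k + 11) = -3*√(11 + k))
-127*x(-8) - 59 = -(-381)*√(11 - 8) - 59 = -(-381)*√3 - 59 = 381*√3 - 59 = -59 + 381*√3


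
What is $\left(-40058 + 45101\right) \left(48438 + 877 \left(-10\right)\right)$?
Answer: $200045724$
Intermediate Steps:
$\left(-40058 + 45101\right) \left(48438 + 877 \left(-10\right)\right) = 5043 \left(48438 - 8770\right) = 5043 \cdot 39668 = 200045724$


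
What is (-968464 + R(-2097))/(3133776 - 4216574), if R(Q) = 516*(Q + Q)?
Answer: 1566284/541399 ≈ 2.8930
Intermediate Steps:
R(Q) = 1032*Q (R(Q) = 516*(2*Q) = 1032*Q)
(-968464 + R(-2097))/(3133776 - 4216574) = (-968464 + 1032*(-2097))/(3133776 - 4216574) = (-968464 - 2164104)/(-1082798) = -3132568*(-1/1082798) = 1566284/541399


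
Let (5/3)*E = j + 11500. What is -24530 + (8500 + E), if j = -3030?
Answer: -10948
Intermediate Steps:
E = 5082 (E = 3*(-3030 + 11500)/5 = (3/5)*8470 = 5082)
-24530 + (8500 + E) = -24530 + (8500 + 5082) = -24530 + 13582 = -10948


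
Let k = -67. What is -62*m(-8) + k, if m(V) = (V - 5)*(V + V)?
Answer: -12963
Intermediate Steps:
m(V) = 2*V*(-5 + V) (m(V) = (-5 + V)*(2*V) = 2*V*(-5 + V))
-62*m(-8) + k = -124*(-8)*(-5 - 8) - 67 = -124*(-8)*(-13) - 67 = -62*208 - 67 = -12896 - 67 = -12963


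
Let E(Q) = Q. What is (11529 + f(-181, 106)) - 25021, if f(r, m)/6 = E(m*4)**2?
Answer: 1065164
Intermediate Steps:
f(r, m) = 96*m**2 (f(r, m) = 6*(m*4)**2 = 6*(4*m)**2 = 6*(16*m**2) = 96*m**2)
(11529 + f(-181, 106)) - 25021 = (11529 + 96*106**2) - 25021 = (11529 + 96*11236) - 25021 = (11529 + 1078656) - 25021 = 1090185 - 25021 = 1065164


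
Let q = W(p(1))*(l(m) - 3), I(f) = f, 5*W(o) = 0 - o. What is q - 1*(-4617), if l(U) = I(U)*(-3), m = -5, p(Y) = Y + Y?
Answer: 23061/5 ≈ 4612.2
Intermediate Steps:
p(Y) = 2*Y
W(o) = -o/5 (W(o) = (0 - o)/5 = (-o)/5 = -o/5)
l(U) = -3*U (l(U) = U*(-3) = -3*U)
q = -24/5 (q = (-2/5)*(-3*(-5) - 3) = (-⅕*2)*(15 - 3) = -⅖*12 = -24/5 ≈ -4.8000)
q - 1*(-4617) = -24/5 - 1*(-4617) = -24/5 + 4617 = 23061/5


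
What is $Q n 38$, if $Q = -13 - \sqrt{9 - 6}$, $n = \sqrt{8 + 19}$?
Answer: $-342 - 1482 \sqrt{3} \approx -2908.9$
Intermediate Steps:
$n = 3 \sqrt{3}$ ($n = \sqrt{27} = 3 \sqrt{3} \approx 5.1962$)
$Q = -13 - \sqrt{3} \approx -14.732$
$Q n 38 = \left(-13 - \sqrt{3}\right) 3 \sqrt{3} \cdot 38 = 3 \sqrt{3} \left(-13 - \sqrt{3}\right) 38 = 114 \sqrt{3} \left(-13 - \sqrt{3}\right)$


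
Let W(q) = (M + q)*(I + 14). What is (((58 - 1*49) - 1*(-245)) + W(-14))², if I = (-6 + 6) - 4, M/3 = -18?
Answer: 181476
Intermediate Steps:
M = -54 (M = 3*(-18) = -54)
I = -4 (I = 0 - 4 = -4)
W(q) = -540 + 10*q (W(q) = (-54 + q)*(-4 + 14) = (-54 + q)*10 = -540 + 10*q)
(((58 - 1*49) - 1*(-245)) + W(-14))² = (((58 - 1*49) - 1*(-245)) + (-540 + 10*(-14)))² = (((58 - 49) + 245) + (-540 - 140))² = ((9 + 245) - 680)² = (254 - 680)² = (-426)² = 181476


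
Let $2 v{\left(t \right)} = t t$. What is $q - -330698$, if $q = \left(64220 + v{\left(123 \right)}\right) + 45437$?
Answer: $\frac{895839}{2} \approx 4.4792 \cdot 10^{5}$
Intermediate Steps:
$v{\left(t \right)} = \frac{t^{2}}{2}$ ($v{\left(t \right)} = \frac{t t}{2} = \frac{t^{2}}{2}$)
$q = \frac{234443}{2}$ ($q = \left(64220 + \frac{123^{2}}{2}\right) + 45437 = \left(64220 + \frac{1}{2} \cdot 15129\right) + 45437 = \left(64220 + \frac{15129}{2}\right) + 45437 = \frac{143569}{2} + 45437 = \frac{234443}{2} \approx 1.1722 \cdot 10^{5}$)
$q - -330698 = \frac{234443}{2} - -330698 = \frac{234443}{2} + 330698 = \frac{895839}{2}$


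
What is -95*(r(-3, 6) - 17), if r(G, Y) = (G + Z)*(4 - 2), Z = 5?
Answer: 1235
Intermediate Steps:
r(G, Y) = 10 + 2*G (r(G, Y) = (G + 5)*(4 - 2) = (5 + G)*2 = 10 + 2*G)
-95*(r(-3, 6) - 17) = -95*((10 + 2*(-3)) - 17) = -95*((10 - 6) - 17) = -95*(4 - 17) = -95*(-13) = 1235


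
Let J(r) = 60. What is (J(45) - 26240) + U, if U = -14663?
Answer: -40843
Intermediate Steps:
(J(45) - 26240) + U = (60 - 26240) - 14663 = -26180 - 14663 = -40843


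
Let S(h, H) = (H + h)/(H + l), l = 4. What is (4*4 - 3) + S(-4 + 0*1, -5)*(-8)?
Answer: -59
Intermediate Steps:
S(h, H) = (H + h)/(4 + H) (S(h, H) = (H + h)/(H + 4) = (H + h)/(4 + H))
(4*4 - 3) + S(-4 + 0*1, -5)*(-8) = (4*4 - 3) + ((-5 + (-4 + 0*1))/(4 - 5))*(-8) = (16 - 3) + ((-5 + (-4 + 0))/(-1))*(-8) = 13 - (-5 - 4)*(-8) = 13 - 1*(-9)*(-8) = 13 + 9*(-8) = 13 - 72 = -59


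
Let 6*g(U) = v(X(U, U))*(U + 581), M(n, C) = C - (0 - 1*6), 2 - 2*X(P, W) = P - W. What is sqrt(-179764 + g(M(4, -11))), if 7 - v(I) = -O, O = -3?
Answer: 2*I*sqrt(44845) ≈ 423.53*I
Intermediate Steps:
X(P, W) = 1 + W/2 - P/2 (X(P, W) = 1 - (P - W)/2 = 1 + (W/2 - P/2) = 1 + W/2 - P/2)
M(n, C) = 6 + C (M(n, C) = C - (0 - 6) = C - 1*(-6) = C + 6 = 6 + C)
v(I) = 4 (v(I) = 7 - (-1)*(-3) = 7 - 1*3 = 7 - 3 = 4)
g(U) = 1162/3 + 2*U/3 (g(U) = (4*(U + 581))/6 = (4*(581 + U))/6 = (2324 + 4*U)/6 = 1162/3 + 2*U/3)
sqrt(-179764 + g(M(4, -11))) = sqrt(-179764 + (1162/3 + 2*(6 - 11)/3)) = sqrt(-179764 + (1162/3 + (2/3)*(-5))) = sqrt(-179764 + (1162/3 - 10/3)) = sqrt(-179764 + 384) = sqrt(-179380) = 2*I*sqrt(44845)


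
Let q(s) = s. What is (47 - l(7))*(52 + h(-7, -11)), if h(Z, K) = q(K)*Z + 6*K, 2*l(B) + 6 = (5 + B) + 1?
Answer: 5481/2 ≈ 2740.5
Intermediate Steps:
l(B) = B/2 (l(B) = -3 + ((5 + B) + 1)/2 = -3 + (6 + B)/2 = -3 + (3 + B/2) = B/2)
h(Z, K) = 6*K + K*Z (h(Z, K) = K*Z + 6*K = 6*K + K*Z)
(47 - l(7))*(52 + h(-7, -11)) = (47 - 7/2)*(52 - 11*(6 - 7)) = (47 - 1*7/2)*(52 - 11*(-1)) = (47 - 7/2)*(52 + 11) = (87/2)*63 = 5481/2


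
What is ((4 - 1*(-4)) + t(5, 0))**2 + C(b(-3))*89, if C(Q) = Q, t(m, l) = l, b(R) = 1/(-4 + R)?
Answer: 359/7 ≈ 51.286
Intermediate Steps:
((4 - 1*(-4)) + t(5, 0))**2 + C(b(-3))*89 = ((4 - 1*(-4)) + 0)**2 + 89/(-4 - 3) = ((4 + 4) + 0)**2 + 89/(-7) = (8 + 0)**2 - 1/7*89 = 8**2 - 89/7 = 64 - 89/7 = 359/7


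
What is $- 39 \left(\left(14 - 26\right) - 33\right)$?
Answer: $1755$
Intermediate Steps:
$- 39 \left(\left(14 - 26\right) - 33\right) = - 39 \left(-12 - 33\right) = \left(-39\right) \left(-45\right) = 1755$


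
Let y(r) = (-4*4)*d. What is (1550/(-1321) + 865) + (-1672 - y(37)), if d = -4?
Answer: -1152141/1321 ≈ -872.17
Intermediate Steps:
y(r) = 64 (y(r) = -4*4*(-4) = -16*(-4) = 64)
(1550/(-1321) + 865) + (-1672 - y(37)) = (1550/(-1321) + 865) + (-1672 - 1*64) = (1550*(-1/1321) + 865) + (-1672 - 64) = (-1550/1321 + 865) - 1736 = 1141115/1321 - 1736 = -1152141/1321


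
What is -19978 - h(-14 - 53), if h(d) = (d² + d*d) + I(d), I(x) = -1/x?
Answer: -1940053/67 ≈ -28956.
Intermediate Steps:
h(d) = -1/d + 2*d² (h(d) = (d² + d*d) - 1/d = (d² + d²) - 1/d = 2*d² - 1/d = -1/d + 2*d²)
-19978 - h(-14 - 53) = -19978 - (-1 + 2*(-14 - 53)³)/(-14 - 53) = -19978 - (-1 + 2*(-67)³)/(-67) = -19978 - (-1)*(-1 + 2*(-300763))/67 = -19978 - (-1)*(-1 - 601526)/67 = -19978 - (-1)*(-601527)/67 = -19978 - 1*601527/67 = -19978 - 601527/67 = -1940053/67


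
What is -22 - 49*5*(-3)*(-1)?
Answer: -757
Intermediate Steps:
-22 - 49*5*(-3)*(-1) = -22 - (-735)*(-1) = -22 - 49*15 = -22 - 735 = -757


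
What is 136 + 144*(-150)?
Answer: -21464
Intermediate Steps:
136 + 144*(-150) = 136 - 21600 = -21464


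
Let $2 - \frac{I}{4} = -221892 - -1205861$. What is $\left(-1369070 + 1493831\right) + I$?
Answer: $-3811107$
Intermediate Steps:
$I = -3935868$ ($I = 8 - 4 \left(-221892 - -1205861\right) = 8 - 4 \left(-221892 + 1205861\right) = 8 - 3935876 = -3935868$)
$\left(-1369070 + 1493831\right) + I = \left(-1369070 + 1493831\right) - 3935868 = 124761 - 3935868 = -3811107$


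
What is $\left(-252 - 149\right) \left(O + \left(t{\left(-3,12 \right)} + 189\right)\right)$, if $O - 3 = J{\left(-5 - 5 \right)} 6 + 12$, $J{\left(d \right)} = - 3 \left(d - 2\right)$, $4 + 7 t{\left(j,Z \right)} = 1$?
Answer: $- \frac{1177737}{7} \approx -1.6825 \cdot 10^{5}$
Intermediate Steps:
$t{\left(j,Z \right)} = - \frac{3}{7}$ ($t{\left(j,Z \right)} = - \frac{4}{7} + \frac{1}{7} \cdot 1 = - \frac{4}{7} + \frac{1}{7} = - \frac{3}{7}$)
$J{\left(d \right)} = 6 - 3 d$ ($J{\left(d \right)} = - 3 \left(-2 + d\right) = 6 - 3 d$)
$O = 231$ ($O = 3 + \left(\left(6 - 3 \left(-5 - 5\right)\right) 6 + 12\right) = 3 + \left(\left(6 - -30\right) 6 + 12\right) = 3 + \left(\left(6 + 30\right) 6 + 12\right) = 3 + \left(36 \cdot 6 + 12\right) = 3 + \left(216 + 12\right) = 3 + 228 = 231$)
$\left(-252 - 149\right) \left(O + \left(t{\left(-3,12 \right)} + 189\right)\right) = \left(-252 - 149\right) \left(231 + \left(- \frac{3}{7} + 189\right)\right) = - 401 \left(231 + \frac{1320}{7}\right) = \left(-401\right) \frac{2937}{7} = - \frac{1177737}{7}$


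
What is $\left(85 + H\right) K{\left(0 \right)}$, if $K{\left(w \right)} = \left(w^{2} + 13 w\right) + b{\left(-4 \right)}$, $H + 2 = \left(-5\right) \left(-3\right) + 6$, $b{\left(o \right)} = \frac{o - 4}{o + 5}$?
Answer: $-832$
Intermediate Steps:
$b{\left(o \right)} = \frac{-4 + o}{5 + o}$
$H = 19$ ($H = -2 + \left(\left(-5\right) \left(-3\right) + 6\right) = -2 + \left(15 + 6\right) = -2 + 21 = 19$)
$K{\left(w \right)} = -8 + w^{2} + 13 w$ ($K{\left(w \right)} = \left(w^{2} + 13 w\right) + \frac{-4 - 4}{5 - 4} = \left(w^{2} + 13 w\right) + 1^{-1} \left(-8\right) = \left(w^{2} + 13 w\right) + 1 \left(-8\right) = \left(w^{2} + 13 w\right) - 8 = -8 + w^{2} + 13 w$)
$\left(85 + H\right) K{\left(0 \right)} = \left(85 + 19\right) \left(-8 + 0^{2} + 13 \cdot 0\right) = 104 \left(-8 + 0 + 0\right) = 104 \left(-8\right) = -832$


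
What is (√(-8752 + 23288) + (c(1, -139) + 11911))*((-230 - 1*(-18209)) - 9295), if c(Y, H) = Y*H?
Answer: 102228048 + 17368*√3634 ≈ 1.0328e+8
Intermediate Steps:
c(Y, H) = H*Y
(√(-8752 + 23288) + (c(1, -139) + 11911))*((-230 - 1*(-18209)) - 9295) = (√(-8752 + 23288) + (-139*1 + 11911))*((-230 - 1*(-18209)) - 9295) = (√14536 + (-139 + 11911))*((-230 + 18209) - 9295) = (2*√3634 + 11772)*(17979 - 9295) = (11772 + 2*√3634)*8684 = 102228048 + 17368*√3634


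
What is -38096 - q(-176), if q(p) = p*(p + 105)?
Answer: -50592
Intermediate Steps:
q(p) = p*(105 + p)
-38096 - q(-176) = -38096 - (-176)*(105 - 176) = -38096 - (-176)*(-71) = -38096 - 1*12496 = -38096 - 12496 = -50592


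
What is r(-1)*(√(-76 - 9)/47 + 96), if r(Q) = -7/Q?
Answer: 672 + 7*I*√85/47 ≈ 672.0 + 1.3731*I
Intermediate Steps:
r(-1)*(√(-76 - 9)/47 + 96) = (-7/(-1))*(√(-76 - 9)/47 + 96) = (-7*(-1))*(√(-85)*(1/47) + 96) = 7*((I*√85)*(1/47) + 96) = 7*(I*√85/47 + 96) = 7*(96 + I*√85/47) = 672 + 7*I*√85/47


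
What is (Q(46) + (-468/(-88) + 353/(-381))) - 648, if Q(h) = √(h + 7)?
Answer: -5394725/8382 + √53 ≈ -636.33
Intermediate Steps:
Q(h) = √(7 + h)
(Q(46) + (-468/(-88) + 353/(-381))) - 648 = (√(7 + 46) + (-468/(-88) + 353/(-381))) - 648 = (√53 + (-468*(-1/88) + 353*(-1/381))) - 648 = (√53 + (117/22 - 353/381)) - 648 = (√53 + 36811/8382) - 648 = (36811/8382 + √53) - 648 = -5394725/8382 + √53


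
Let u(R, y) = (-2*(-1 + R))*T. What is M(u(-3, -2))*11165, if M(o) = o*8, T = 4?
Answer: 2858240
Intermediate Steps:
u(R, y) = 8 - 8*R (u(R, y) = -2*(-1 + R)*4 = (2 - 2*R)*4 = 8 - 8*R)
M(o) = 8*o
M(u(-3, -2))*11165 = (8*(8 - 8*(-3)))*11165 = (8*(8 + 24))*11165 = (8*32)*11165 = 256*11165 = 2858240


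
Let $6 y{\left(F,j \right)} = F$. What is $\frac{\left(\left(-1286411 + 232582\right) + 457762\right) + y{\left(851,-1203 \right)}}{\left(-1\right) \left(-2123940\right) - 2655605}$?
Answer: $\frac{3575551}{3189990} \approx 1.1209$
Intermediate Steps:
$y{\left(F,j \right)} = \frac{F}{6}$
$\frac{\left(\left(-1286411 + 232582\right) + 457762\right) + y{\left(851,-1203 \right)}}{\left(-1\right) \left(-2123940\right) - 2655605} = \frac{\left(\left(-1286411 + 232582\right) + 457762\right) + \frac{1}{6} \cdot 851}{\left(-1\right) \left(-2123940\right) - 2655605} = \frac{\left(-1053829 + 457762\right) + \frac{851}{6}}{2123940 - 2655605} = \frac{-596067 + \frac{851}{6}}{-531665} = \left(- \frac{3575551}{6}\right) \left(- \frac{1}{531665}\right) = \frac{3575551}{3189990}$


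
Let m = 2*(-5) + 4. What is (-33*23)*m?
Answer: 4554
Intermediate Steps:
m = -6 (m = -10 + 4 = -6)
(-33*23)*m = -33*23*(-6) = -759*(-6) = 4554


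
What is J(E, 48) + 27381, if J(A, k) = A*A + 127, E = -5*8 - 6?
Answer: 29624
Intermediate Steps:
E = -46 (E = -40 - 6 = -46)
J(A, k) = 127 + A**2 (J(A, k) = A**2 + 127 = 127 + A**2)
J(E, 48) + 27381 = (127 + (-46)**2) + 27381 = (127 + 2116) + 27381 = 2243 + 27381 = 29624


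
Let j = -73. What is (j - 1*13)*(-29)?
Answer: 2494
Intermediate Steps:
(j - 1*13)*(-29) = (-73 - 1*13)*(-29) = (-73 - 13)*(-29) = -86*(-29) = 2494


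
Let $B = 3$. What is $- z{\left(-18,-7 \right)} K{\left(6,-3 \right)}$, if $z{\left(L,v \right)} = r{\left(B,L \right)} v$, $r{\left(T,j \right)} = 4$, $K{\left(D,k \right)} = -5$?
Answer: $-140$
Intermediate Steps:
$z{\left(L,v \right)} = 4 v$
$- z{\left(-18,-7 \right)} K{\left(6,-3 \right)} = - 4 \left(-7\right) \left(-5\right) = - \left(-28\right) \left(-5\right) = \left(-1\right) 140 = -140$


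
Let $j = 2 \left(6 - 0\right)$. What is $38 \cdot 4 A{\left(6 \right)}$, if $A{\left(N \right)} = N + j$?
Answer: $2736$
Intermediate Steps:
$j = 12$ ($j = 2 \left(6 + 0\right) = 2 \cdot 6 = 12$)
$A{\left(N \right)} = 12 + N$ ($A{\left(N \right)} = N + 12 = 12 + N$)
$38 \cdot 4 A{\left(6 \right)} = 38 \cdot 4 \left(12 + 6\right) = 152 \cdot 18 = 2736$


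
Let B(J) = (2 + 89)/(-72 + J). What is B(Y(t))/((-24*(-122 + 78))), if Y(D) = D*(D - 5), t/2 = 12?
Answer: 91/405504 ≈ 0.00022441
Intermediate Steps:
t = 24 (t = 2*12 = 24)
Y(D) = D*(-5 + D)
B(J) = 91/(-72 + J)
B(Y(t))/((-24*(-122 + 78))) = (91/(-72 + 24*(-5 + 24)))/((-24*(-122 + 78))) = (91/(-72 + 24*19))/((-24*(-44))) = (91/(-72 + 456))/1056 = (91/384)*(1/1056) = 91/405504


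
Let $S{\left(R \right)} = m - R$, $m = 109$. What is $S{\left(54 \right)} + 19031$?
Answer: $19086$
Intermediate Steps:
$S{\left(R \right)} = 109 - R$
$S{\left(54 \right)} + 19031 = \left(109 - 54\right) + 19031 = 55 + 19031 = 19086$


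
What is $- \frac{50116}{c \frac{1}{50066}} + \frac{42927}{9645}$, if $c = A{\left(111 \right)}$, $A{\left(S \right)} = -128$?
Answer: $\frac{1008347868199}{51440} \approx 1.9602 \cdot 10^{7}$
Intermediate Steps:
$c = -128$
$- \frac{50116}{c \frac{1}{50066}} + \frac{42927}{9645} = - \frac{50116}{\left(-128\right) \frac{1}{50066}} + \frac{42927}{9645} = - \frac{50116}{\left(-128\right) \frac{1}{50066}} + 42927 \cdot \frac{1}{9645} = - \frac{50116}{- \frac{64}{25033}} + \frac{14309}{3215} = \left(-50116\right) \left(- \frac{25033}{64}\right) + \frac{14309}{3215} = \frac{313638457}{16} + \frac{14309}{3215} = \frac{1008347868199}{51440}$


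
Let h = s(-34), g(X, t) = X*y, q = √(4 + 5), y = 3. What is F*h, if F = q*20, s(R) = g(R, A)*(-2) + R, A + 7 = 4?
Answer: 10200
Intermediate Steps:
A = -3 (A = -7 + 4 = -3)
q = 3 (q = √9 = 3)
g(X, t) = 3*X (g(X, t) = X*3 = 3*X)
s(R) = -5*R (s(R) = (3*R)*(-2) + R = -6*R + R = -5*R)
h = 170 (h = -5*(-34) = 170)
F = 60 (F = 3*20 = 60)
F*h = 60*170 = 10200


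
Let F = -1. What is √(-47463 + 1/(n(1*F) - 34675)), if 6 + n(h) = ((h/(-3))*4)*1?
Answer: 2*I*√128436225089835/104039 ≈ 217.86*I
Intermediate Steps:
n(h) = -6 - 4*h/3 (n(h) = -6 + ((h/(-3))*4)*1 = -6 + ((h*(-⅓))*4)*1 = -6 + (-h/3*4)*1 = -6 - 4*h/3*1 = -6 - 4*h/3)
√(-47463 + 1/(n(1*F) - 34675)) = √(-47463 + 1/((-6 - 4*(-1)/3) - 34675)) = √(-47463 + 1/((-6 - 4/3*(-1)) - 34675)) = √(-47463 + 1/((-6 + 4/3) - 34675)) = √(-47463 + 1/(-14/3 - 34675)) = √(-47463 + 1/(-104039/3)) = √(-47463 - 3/104039) = √(-4938003060/104039) = 2*I*√128436225089835/104039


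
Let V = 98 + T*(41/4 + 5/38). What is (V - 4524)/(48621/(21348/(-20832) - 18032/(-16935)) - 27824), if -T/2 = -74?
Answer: -64573842487/26537116294168 ≈ -0.0024333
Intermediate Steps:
T = 148 (T = -2*(-74) = 148)
V = 31055/19 (V = 98 + 148*(41/4 + 5/38) = 98 + 148*(789/76) = 98 + 29193/19 = 31055/19 ≈ 1634.5)
(V - 4524)/(48621/(21348/(-20832) - 18032/(-16935)) - 27824) = (31055/19 - 4524)/(48621/(21348/(-20832) - 18032/(-16935)) - 27824) = -54901/(19*(48621/(21348*(-1/20832) - 18032*(-1/16935)) - 27824)) = -54901/(19*(48621/(-1779/1736 + 18032/16935) - 27824)) = -54901/(19*(48621/(1176187/29399160) - 27824)) = -54901/(19*(48621*(29399160/1176187) - 27824)) = -54901/(19*(1429416558360/1176187 - 27824)) = -54901/(19*1396690331272/1176187) = -54901/19*1176187/1396690331272 = -64573842487/26537116294168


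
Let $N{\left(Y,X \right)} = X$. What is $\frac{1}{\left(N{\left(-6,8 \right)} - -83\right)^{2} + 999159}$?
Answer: $\frac{1}{1007440} \approx 9.9262 \cdot 10^{-7}$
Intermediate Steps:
$\frac{1}{\left(N{\left(-6,8 \right)} - -83\right)^{2} + 999159} = \frac{1}{\left(8 - -83\right)^{2} + 999159} = \frac{1}{\left(8 + \left(-168 + 251\right)\right)^{2} + 999159} = \frac{1}{\left(8 + 83\right)^{2} + 999159} = \frac{1}{91^{2} + 999159} = \frac{1}{8281 + 999159} = \frac{1}{1007440}$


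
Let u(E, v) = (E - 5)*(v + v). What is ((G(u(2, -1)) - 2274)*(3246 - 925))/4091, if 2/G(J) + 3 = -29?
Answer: -84449585/65456 ≈ -1290.2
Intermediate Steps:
u(E, v) = 2*v*(-5 + E) (u(E, v) = (-5 + E)*(2*v) = 2*v*(-5 + E))
G(J) = -1/16 (G(J) = 2/(-3 - 29) = 2/(-32) = 2*(-1/32) = -1/16)
((G(u(2, -1)) - 2274)*(3246 - 925))/4091 = ((-1/16 - 2274)*(3246 - 925))/4091 = -36385/16*2321*(1/4091) = -84449585/16*1/4091 = -84449585/65456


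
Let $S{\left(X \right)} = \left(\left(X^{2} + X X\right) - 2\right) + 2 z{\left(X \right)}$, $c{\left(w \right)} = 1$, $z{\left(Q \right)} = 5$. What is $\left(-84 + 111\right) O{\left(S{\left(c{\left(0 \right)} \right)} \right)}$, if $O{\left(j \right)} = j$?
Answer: $270$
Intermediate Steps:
$S{\left(X \right)} = 8 + 2 X^{2}$ ($S{\left(X \right)} = \left(\left(X^{2} + X X\right) - 2\right) + 2 \cdot 5 = \left(\left(X^{2} + X^{2}\right) - 2\right) + 10 = \left(2 X^{2} - 2\right) + 10 = \left(-2 + 2 X^{2}\right) + 10 = 8 + 2 X^{2}$)
$\left(-84 + 111\right) O{\left(S{\left(c{\left(0 \right)} \right)} \right)} = \left(-84 + 111\right) \left(8 + 2 \cdot 1^{2}\right) = 27 \left(8 + 2 \cdot 1\right) = 27 \left(8 + 2\right) = 27 \cdot 10 = 270$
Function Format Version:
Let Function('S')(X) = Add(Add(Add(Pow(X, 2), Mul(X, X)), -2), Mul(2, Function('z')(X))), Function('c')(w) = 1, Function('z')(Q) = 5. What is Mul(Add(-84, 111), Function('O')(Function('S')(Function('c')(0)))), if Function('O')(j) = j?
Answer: 270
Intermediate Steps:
Function('S')(X) = Add(8, Mul(2, Pow(X, 2))) (Function('S')(X) = Add(Add(Add(Pow(X, 2), Mul(X, X)), -2), Mul(2, 5)) = Add(Add(Add(Pow(X, 2), Pow(X, 2)), -2), 10) = Add(Add(Mul(2, Pow(X, 2)), -2), 10) = Add(Add(-2, Mul(2, Pow(X, 2))), 10) = Add(8, Mul(2, Pow(X, 2))))
Mul(Add(-84, 111), Function('O')(Function('S')(Function('c')(0)))) = Mul(Add(-84, 111), Add(8, Mul(2, Pow(1, 2)))) = Mul(27, Add(8, Mul(2, 1))) = Mul(27, Add(8, 2)) = Mul(27, 10) = 270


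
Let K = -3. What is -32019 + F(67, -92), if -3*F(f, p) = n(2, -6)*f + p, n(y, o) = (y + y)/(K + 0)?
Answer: -287627/9 ≈ -31959.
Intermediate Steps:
n(y, o) = -2*y/3 (n(y, o) = (y + y)/(-3 + 0) = (2*y)/(-3) = (2*y)*(-⅓) = -2*y/3)
F(f, p) = -p/3 + 4*f/9 (F(f, p) = -((-⅔*2)*f + p)/3 = -(-4*f/3 + p)/3 = -(p - 4*f/3)/3 = -p/3 + 4*f/9)
-32019 + F(67, -92) = -32019 + (-⅓*(-92) + (4/9)*67) = -32019 + (92/3 + 268/9) = -32019 + 544/9 = -287627/9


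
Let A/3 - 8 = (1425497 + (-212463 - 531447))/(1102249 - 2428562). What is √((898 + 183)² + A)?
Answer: 34*√1778254650791062/1326313 ≈ 1081.0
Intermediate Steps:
A = 29786751/1326313 (A = 24 + 3*((1425497 + (-212463 - 531447))/(1102249 - 2428562)) = 24 + 3*((1425497 - 743910)/(-1326313)) = 24 + 3*(681587*(-1/1326313)) = 24 + 3*(-681587/1326313) = 24 - 2044761/1326313 = 29786751/1326313 ≈ 22.458)
√((898 + 183)² + A) = √((898 + 183)² + 29786751/1326313) = √(1081² + 29786751/1326313) = √(1168561 + 29786751/1326313) = √(1549907432344/1326313) = 34*√1778254650791062/1326313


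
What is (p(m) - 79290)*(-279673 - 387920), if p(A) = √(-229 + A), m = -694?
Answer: 52933448970 - 667593*I*√923 ≈ 5.2933e+10 - 2.0282e+7*I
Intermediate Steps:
(p(m) - 79290)*(-279673 - 387920) = (√(-229 - 694) - 79290)*(-279673 - 387920) = (√(-923) - 79290)*(-667593) = (I*√923 - 79290)*(-667593) = (-79290 + I*√923)*(-667593) = 52933448970 - 667593*I*√923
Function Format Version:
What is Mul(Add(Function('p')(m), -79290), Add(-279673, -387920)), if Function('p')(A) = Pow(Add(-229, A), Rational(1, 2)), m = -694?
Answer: Add(52933448970, Mul(-667593, I, Pow(923, Rational(1, 2)))) ≈ Add(5.2933e+10, Mul(-2.0282e+7, I))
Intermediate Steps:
Mul(Add(Function('p')(m), -79290), Add(-279673, -387920)) = Mul(Add(Pow(Add(-229, -694), Rational(1, 2)), -79290), Add(-279673, -387920)) = Mul(Add(Pow(-923, Rational(1, 2)), -79290), -667593) = Mul(Add(Mul(I, Pow(923, Rational(1, 2))), -79290), -667593) = Mul(Add(-79290, Mul(I, Pow(923, Rational(1, 2)))), -667593) = Add(52933448970, Mul(-667593, I, Pow(923, Rational(1, 2))))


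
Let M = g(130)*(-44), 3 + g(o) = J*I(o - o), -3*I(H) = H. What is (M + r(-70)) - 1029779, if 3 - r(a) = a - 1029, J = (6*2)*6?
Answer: -1028545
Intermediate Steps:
I(H) = -H/3
J = 72 (J = 12*6 = 72)
r(a) = 1032 - a (r(a) = 3 - (a - 1029) = 3 - (-1029 + a) = 3 + (1029 - a) = 1032 - a)
g(o) = -3 (g(o) = -3 + 72*(-(o - o)/3) = -3 + 72*(-⅓*0) = -3 + 72*0 = -3 + 0 = -3)
M = 132 (M = -3*(-44) = 132)
(M + r(-70)) - 1029779 = (132 + (1032 - 1*(-70))) - 1029779 = (132 + (1032 + 70)) - 1029779 = (132 + 1102) - 1029779 = 1234 - 1029779 = -1028545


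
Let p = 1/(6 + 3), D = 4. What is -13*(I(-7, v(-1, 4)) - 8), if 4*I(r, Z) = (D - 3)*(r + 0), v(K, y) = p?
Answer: 507/4 ≈ 126.75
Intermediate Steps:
p = 1/9 ≈ 0.11111
v(K, y) = 1/9
I(r, Z) = r/4 (I(r, Z) = ((4 - 3)*(r + 0))/4 = (1*r)/4 = r/4)
-13*(I(-7, v(-1, 4)) - 8) = -13*((1/4)*(-7) - 8) = -13*(-7/4 - 8) = -13*(-39/4) = 507/4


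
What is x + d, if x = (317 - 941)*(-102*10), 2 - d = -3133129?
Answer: 3769611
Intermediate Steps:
d = 3133131 (d = 2 - 1*(-3133129) = 2 + 3133129 = 3133131)
x = 636480 (x = -624*(-1020) = 636480)
x + d = 636480 + 3133131 = 3769611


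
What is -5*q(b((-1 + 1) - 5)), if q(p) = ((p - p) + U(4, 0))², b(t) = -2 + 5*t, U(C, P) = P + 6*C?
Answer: -2880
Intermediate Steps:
q(p) = 576 (q(p) = ((p - p) + (0 + 6*4))² = (0 + (0 + 24))² = (0 + 24)² = 24² = 576)
-5*q(b((-1 + 1) - 5)) = -5*576 = -2880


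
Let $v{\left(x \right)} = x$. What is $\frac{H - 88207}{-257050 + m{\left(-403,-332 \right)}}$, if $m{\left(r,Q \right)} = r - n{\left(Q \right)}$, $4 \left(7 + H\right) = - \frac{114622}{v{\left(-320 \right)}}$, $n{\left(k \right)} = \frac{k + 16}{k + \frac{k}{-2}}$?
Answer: $\frac{1560390289}{4558668160} \approx 0.34229$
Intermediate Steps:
$n{\left(k \right)} = \frac{2 \left(16 + k\right)}{k}$ ($n{\left(k \right)} = \frac{16 + k}{k + k \left(- \frac{1}{2}\right)} = \frac{16 + k}{k - \frac{k}{2}} = \frac{16 + k}{\frac{1}{2} k} = \left(16 + k\right) \frac{2}{k} = \frac{2 \left(16 + k\right)}{k}$)
$H = \frac{52831}{640}$ ($H = -7 + \frac{\left(-114622\right) \frac{1}{-320}}{4} = -7 + \frac{\left(-114622\right) \left(- \frac{1}{320}\right)}{4} = -7 + \frac{1}{4} \cdot \frac{57311}{160} = -7 + \frac{57311}{640} = \frac{52831}{640} \approx 82.548$)
$m{\left(r,Q \right)} = -2 + r - \frac{32}{Q}$ ($m{\left(r,Q \right)} = r - \left(2 + \frac{32}{Q}\right) = -2 + r - \frac{32}{Q}$)
$\frac{H - 88207}{-257050 + m{\left(-403,-332 \right)}} = \frac{\frac{52831}{640} - 88207}{-257050 - \left(405 - \frac{8}{83}\right)} = - \frac{56399649}{640 \left(-257050 - \frac{33607}{83}\right)} = - \frac{56399649}{640 \left(- \frac{21368757}{83}\right)} = \left(- \frac{56399649}{640}\right) \left(- \frac{83}{21368757}\right) = \frac{1560390289}{4558668160}$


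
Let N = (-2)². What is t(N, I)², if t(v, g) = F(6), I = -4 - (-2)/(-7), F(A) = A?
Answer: 36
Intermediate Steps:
N = 4
I = -30/7 (I = -4 - (-2)*(-1)/7 = -4 - 1*2/7 = -4 - 2/7 = -30/7 ≈ -4.2857)
t(v, g) = 6
t(N, I)² = 6² = 36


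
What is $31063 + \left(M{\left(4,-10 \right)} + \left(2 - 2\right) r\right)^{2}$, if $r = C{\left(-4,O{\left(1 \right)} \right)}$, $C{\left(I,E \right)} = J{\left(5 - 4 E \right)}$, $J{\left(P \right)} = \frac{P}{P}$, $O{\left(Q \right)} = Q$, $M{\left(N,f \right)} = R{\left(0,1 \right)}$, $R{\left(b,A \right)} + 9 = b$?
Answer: $31144$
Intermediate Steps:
$R{\left(b,A \right)} = -9 + b$
$M{\left(N,f \right)} = -9$ ($M{\left(N,f \right)} = -9 + 0 = -9$)
$J{\left(P \right)} = 1$
$C{\left(I,E \right)} = 1$
$r = 1$
$31063 + \left(M{\left(4,-10 \right)} + \left(2 - 2\right) r\right)^{2} = 31063 + \left(-9 + \left(2 - 2\right) 1\right)^{2} = 31063 + \left(-9 + 0 \cdot 1\right)^{2} = 31063 + \left(-9 + 0\right)^{2} = 31063 + \left(-9\right)^{2} = 31063 + 81 = 31144$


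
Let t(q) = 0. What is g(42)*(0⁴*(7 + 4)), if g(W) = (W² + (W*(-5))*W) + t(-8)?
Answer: 0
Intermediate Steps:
g(W) = -4*W² (g(W) = (W² + (W*(-5))*W) + 0 = (W² + (-5*W)*W) + 0 = (W² - 5*W²) + 0 = -4*W² + 0 = -4*W²)
g(42)*(0⁴*(7 + 4)) = (-4*42²)*(0⁴*(7 + 4)) = (-4*1764)*(0*11) = -7056*0 = 0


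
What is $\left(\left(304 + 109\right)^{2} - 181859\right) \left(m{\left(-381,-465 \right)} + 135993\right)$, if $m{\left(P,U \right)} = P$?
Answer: $-1531059480$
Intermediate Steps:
$\left(\left(304 + 109\right)^{2} - 181859\right) \left(m{\left(-381,-465 \right)} + 135993\right) = \left(\left(304 + 109\right)^{2} - 181859\right) \left(-381 + 135993\right) = \left(413^{2} - 181859\right) 135612 = \left(170569 - 181859\right) 135612 = \left(-11290\right) 135612 = -1531059480$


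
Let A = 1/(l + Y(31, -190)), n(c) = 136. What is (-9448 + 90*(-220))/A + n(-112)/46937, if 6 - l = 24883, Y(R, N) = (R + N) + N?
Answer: 2037093542536/2761 ≈ 7.3781e+8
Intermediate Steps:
Y(R, N) = R + 2*N (Y(R, N) = (N + R) + N = R + 2*N)
l = -24877 (l = 6 - 1*24883 = 6 - 24883 = -24877)
A = -1/25226 (A = 1/(-24877 + (31 + 2*(-190))) = 1/(-24877 + (31 - 380)) = 1/(-24877 - 349) = 1/(-25226) = -1/25226 ≈ -3.9642e-5)
(-9448 + 90*(-220))/A + n(-112)/46937 = (-9448 + 90*(-220))/(-1/25226) + 136/46937 = (-9448 - 19800)*(-25226) + 136*(1/46937) = -29248*(-25226) + 8/2761 = 737810048 + 8/2761 = 2037093542536/2761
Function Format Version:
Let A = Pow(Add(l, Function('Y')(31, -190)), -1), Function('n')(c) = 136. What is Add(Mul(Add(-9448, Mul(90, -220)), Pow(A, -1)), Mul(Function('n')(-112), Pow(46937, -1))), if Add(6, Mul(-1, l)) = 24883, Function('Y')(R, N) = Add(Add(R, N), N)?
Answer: Rational(2037093542536, 2761) ≈ 7.3781e+8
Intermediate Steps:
Function('Y')(R, N) = Add(R, Mul(2, N)) (Function('Y')(R, N) = Add(Add(N, R), N) = Add(R, Mul(2, N)))
l = -24877 (l = Add(6, Mul(-1, 24883)) = Add(6, -24883) = -24877)
A = Rational(-1, 25226) (A = Pow(Add(-24877, Add(31, Mul(2, -190))), -1) = Pow(Add(-24877, Add(31, -380)), -1) = Pow(Add(-24877, -349), -1) = Pow(-25226, -1) = Rational(-1, 25226) ≈ -3.9642e-5)
Add(Mul(Add(-9448, Mul(90, -220)), Pow(A, -1)), Mul(Function('n')(-112), Pow(46937, -1))) = Add(Mul(Add(-9448, Mul(90, -220)), Pow(Rational(-1, 25226), -1)), Mul(136, Pow(46937, -1))) = Add(Mul(Add(-9448, -19800), -25226), Mul(136, Rational(1, 46937))) = Add(Mul(-29248, -25226), Rational(8, 2761)) = Add(737810048, Rational(8, 2761)) = Rational(2037093542536, 2761)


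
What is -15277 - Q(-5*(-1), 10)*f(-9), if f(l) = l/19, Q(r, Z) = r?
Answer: -290218/19 ≈ -15275.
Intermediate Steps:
f(l) = l/19 (f(l) = l*(1/19) = l/19)
-15277 - Q(-5*(-1), 10)*f(-9) = -15277 - (-5*(-1))*(1/19)*(-9) = -15277 - 5*(-9)/19 = -15277 - 1*(-45/19) = -15277 + 45/19 = -290218/19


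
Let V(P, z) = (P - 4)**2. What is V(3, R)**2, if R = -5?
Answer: 1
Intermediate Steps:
V(P, z) = (-4 + P)**2
V(3, R)**2 = ((-4 + 3)**2)**2 = ((-1)**2)**2 = 1**2 = 1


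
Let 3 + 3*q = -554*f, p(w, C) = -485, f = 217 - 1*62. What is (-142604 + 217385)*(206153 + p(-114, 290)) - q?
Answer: 46140261997/3 ≈ 1.5380e+10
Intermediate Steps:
f = 155 (f = 217 - 62 = 155)
q = -85873/3 (q = -1 + (-554*155)/3 = -1 + (1/3)*(-85870) = -1 - 85870/3 = -85873/3 ≈ -28624.)
(-142604 + 217385)*(206153 + p(-114, 290)) - q = (-142604 + 217385)*(206153 - 485) - 1*(-85873/3) = 74781*205668 + 85873/3 = 15380058708 + 85873/3 = 46140261997/3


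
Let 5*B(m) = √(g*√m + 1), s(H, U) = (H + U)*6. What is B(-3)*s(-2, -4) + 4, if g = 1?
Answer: 4 - 36*√(1 + I*√3)/5 ≈ -4.8182 - 5.0912*I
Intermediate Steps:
s(H, U) = 6*H + 6*U
B(m) = √(1 + √m)/5 (B(m) = √(1*√m + 1)/5 = √(√m + 1)/5 = √(1 + √m)/5)
B(-3)*s(-2, -4) + 4 = (√(1 + √(-3))/5)*(6*(-2) + 6*(-4)) + 4 = (√(1 + I*√3)/5)*(-12 - 24) + 4 = (√(1 + I*√3)/5)*(-36) + 4 = -36*√(1 + I*√3)/5 + 4 = 4 - 36*√(1 + I*√3)/5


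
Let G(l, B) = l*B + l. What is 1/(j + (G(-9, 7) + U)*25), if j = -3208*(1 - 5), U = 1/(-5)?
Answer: 1/11027 ≈ 9.0686e-5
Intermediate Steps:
G(l, B) = l + B*l (G(l, B) = B*l + l = l + B*l)
U = -1/5 ≈ -0.20000
j = 12832 (j = -3208*(-4) = -802*(-16) = 12832)
1/(j + (G(-9, 7) + U)*25) = 1/(12832 + (-9*(1 + 7) - 1/5)*25) = 1/(12832 + (-9*8 - 1/5)*25) = 1/(12832 + (-72 - 1/5)*25) = 1/(12832 - 361/5*25) = 1/(12832 - 1805) = 1/11027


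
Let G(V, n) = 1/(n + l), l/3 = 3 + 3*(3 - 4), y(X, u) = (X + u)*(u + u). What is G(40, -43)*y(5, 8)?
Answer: -208/43 ≈ -4.8372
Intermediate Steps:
y(X, u) = 2*u*(X + u) (y(X, u) = (X + u)*(2*u) = 2*u*(X + u))
l = 0 (l = 3*(3 + 3*(3 - 4)) = 3*(3 + 3*(-1)) = 3*(3 - 3) = 3*0 = 0)
G(V, n) = 1/n (G(V, n) = 1/(n + 0) = 1/n)
G(40, -43)*y(5, 8) = (2*8*(5 + 8))/(-43) = -2*8*13/43 = -1/43*208 = -208/43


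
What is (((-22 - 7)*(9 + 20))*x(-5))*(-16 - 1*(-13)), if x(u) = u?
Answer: -12615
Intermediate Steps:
(((-22 - 7)*(9 + 20))*x(-5))*(-16 - 1*(-13)) = (((-22 - 7)*(9 + 20))*(-5))*(-16 - 1*(-13)) = (-29*29*(-5))*(-16 + 13) = -841*(-5)*(-3) = 4205*(-3) = -12615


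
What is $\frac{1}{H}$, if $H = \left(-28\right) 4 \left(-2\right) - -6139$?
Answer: $\frac{1}{6363} \approx 0.00015716$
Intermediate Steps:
$H = 6363$ ($H = \left(-112\right) \left(-2\right) + 6139 = 224 + 6139 = 6363$)
$\frac{1}{H} = \frac{1}{6363}$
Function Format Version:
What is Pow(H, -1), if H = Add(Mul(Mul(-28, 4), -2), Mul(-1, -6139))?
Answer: Rational(1, 6363) ≈ 0.00015716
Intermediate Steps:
H = 6363 (H = Add(Mul(-112, -2), 6139) = Add(224, 6139) = 6363)
Pow(H, -1) = Pow(6363, -1) = Rational(1, 6363)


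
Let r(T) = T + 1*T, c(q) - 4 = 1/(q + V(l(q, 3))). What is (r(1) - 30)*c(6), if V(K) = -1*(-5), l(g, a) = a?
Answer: -1260/11 ≈ -114.55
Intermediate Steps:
V(K) = 5
c(q) = 4 + 1/(5 + q) (c(q) = 4 + 1/(q + 5) = 4 + 1/(5 + q))
r(T) = 2*T (r(T) = T + T = 2*T)
(r(1) - 30)*c(6) = (2*1 - 30)*((21 + 4*6)/(5 + 6)) = (2 - 30)*((21 + 24)/11) = -28*45/11 = -1260/11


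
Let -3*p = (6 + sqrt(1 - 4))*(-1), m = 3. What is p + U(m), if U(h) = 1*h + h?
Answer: 8 + I*sqrt(3)/3 ≈ 8.0 + 0.57735*I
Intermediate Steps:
U(h) = 2*h (U(h) = h + h = 2*h)
p = 2 + I*sqrt(3)/3 (p = -(6 + sqrt(1 - 4))*(-1)/3 = -(6 + sqrt(-3))*(-1)/3 = -(6 + I*sqrt(3))*(-1)/3 = -(-6 - I*sqrt(3))/3 = 2 + I*sqrt(3)/3 ≈ 2.0 + 0.57735*I)
p + U(m) = (2 + I*sqrt(3)/3) + 2*3 = (2 + I*sqrt(3)/3) + 6 = 8 + I*sqrt(3)/3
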